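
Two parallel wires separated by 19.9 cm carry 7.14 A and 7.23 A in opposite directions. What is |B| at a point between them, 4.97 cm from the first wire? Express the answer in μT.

B ≈ 38.4 μT

Each long wire gives B = μ₀I/(2πd). Distances are d₁ = 0.0497 m and d₂ = 0.1493 m.
B₁ = 2.87×10⁻⁵ T, B₂ = 9.69×10⁻⁶ T.
Between antiparallel currents both contributions point the same way, so they add. B = B₁ + B₂ = 2.87×10⁻⁵ + 9.69×10⁻⁶ = 3.84×10⁻⁵ T.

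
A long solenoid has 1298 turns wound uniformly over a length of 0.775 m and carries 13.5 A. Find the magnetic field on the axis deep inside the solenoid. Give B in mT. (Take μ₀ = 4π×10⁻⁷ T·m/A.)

B ≈ 28.4 mT

Inside a long solenoid, B = μ₀nI with n = 1675 turns/m.
B = 4π×10⁻⁷ × 1675 × 13.5 = 2.84×10⁻² T.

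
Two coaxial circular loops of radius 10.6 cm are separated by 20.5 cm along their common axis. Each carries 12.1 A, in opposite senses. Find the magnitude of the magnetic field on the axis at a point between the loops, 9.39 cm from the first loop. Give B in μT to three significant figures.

Each loop contributes B = μ₀IR²/[2(R²+z²)^(3/2)] on the axis, with z measured from that loop.
Loop 1 (z = 0.0939 m): B₁ = 3.01×10⁻⁵ T. Loop 2 (z = 0.1111 m): B₂ = 2.36×10⁻⁵ T.
The fields oppose: B = |B₁ − B₂| = 6.49×10⁻⁶ T.

B ≈ 6.49 μT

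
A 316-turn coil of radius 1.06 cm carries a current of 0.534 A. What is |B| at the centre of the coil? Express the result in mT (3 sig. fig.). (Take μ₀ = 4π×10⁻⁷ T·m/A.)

For an N-turn flat coil, B = Nμ₀I/(2R) with R = 0.0106 m.
B = 316 × 3.17×10⁻⁵ T = 1.00×10⁻² T.

B ≈ 10.0 mT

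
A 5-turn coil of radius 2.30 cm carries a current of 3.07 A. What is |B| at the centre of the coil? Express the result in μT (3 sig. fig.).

B ≈ 419 μT

For an N-turn flat coil, B = Nμ₀I/(2R) with R = 0.023 m.
B = 5 × 8.39×10⁻⁵ T = 4.19×10⁻⁴ T.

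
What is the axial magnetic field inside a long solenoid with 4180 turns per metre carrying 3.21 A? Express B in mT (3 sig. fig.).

B ≈ 16.9 mT

Inside a long solenoid, B = μ₀nI with n = 4180 turns/m.
B = 4π×10⁻⁷ × 4180 × 3.21 = 1.69×10⁻² T.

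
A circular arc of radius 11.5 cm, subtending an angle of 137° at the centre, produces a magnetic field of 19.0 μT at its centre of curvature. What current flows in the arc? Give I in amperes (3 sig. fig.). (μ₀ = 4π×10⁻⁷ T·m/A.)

For a circular arc, B = μ₀Iφ/(4πR) with φ in radians; here φ = 2.391 rad.
So I = 4πRB/(μ₀φ) = 4π × 0.115 × 1.90×10⁻⁵ / (4π×10⁻⁷ × 2.391) = 9.14 A.

I ≈ 9.14 A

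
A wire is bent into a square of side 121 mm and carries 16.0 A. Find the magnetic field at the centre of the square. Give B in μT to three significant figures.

Each side is a finite straight segment at perpendicular distance d = a/(2 tan(π/4)) = 0.0605 m from the centre, with end-angles ±π/4.
One side contributes B₁ = (μ₀I/4πd)·2 sin(π/4) = 3.74×10⁻⁵ T.
All 4 sides add in the same direction: B = 4 × 3.74×10⁻⁵ = 1.50×10⁻⁴ T.

B ≈ 150 μT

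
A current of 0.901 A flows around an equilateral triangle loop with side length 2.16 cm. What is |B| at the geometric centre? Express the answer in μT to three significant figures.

B ≈ 75.1 μT

Each side is a finite straight segment at perpendicular distance d = a/(2 tan(π/3)) = 0.006235 m from the centre, with end-angles ±π/3.
One side contributes B₁ = (μ₀I/4πd)·2 sin(π/3) = 2.50×10⁻⁵ T.
All 3 sides add in the same direction: B = 3 × 2.50×10⁻⁵ = 7.51×10⁻⁵ T.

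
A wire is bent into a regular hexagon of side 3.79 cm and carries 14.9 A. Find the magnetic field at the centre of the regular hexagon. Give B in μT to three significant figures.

Each side is a finite straight segment at perpendicular distance d = a/(2 tan(π/6)) = 0.03282 m from the centre, with end-angles ±π/6.
One side contributes B₁ = (μ₀I/4πd)·2 sin(π/6) = 4.54×10⁻⁵ T.
All 6 sides add in the same direction: B = 6 × 4.54×10⁻⁵ = 2.72×10⁻⁴ T.

B ≈ 272 μT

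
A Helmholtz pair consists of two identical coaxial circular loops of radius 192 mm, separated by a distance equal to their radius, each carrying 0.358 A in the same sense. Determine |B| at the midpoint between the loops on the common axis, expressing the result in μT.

Each loop contributes B = μ₀IR²/[2(R²+z²)^(3/2)] on the axis, with z measured from that loop.
Loop 1 (z = 0.096 m): B₁ = 8.38×10⁻⁷ T. Loop 2 (z = 0.096 m): B₂ = 8.38×10⁻⁷ T.
The fields add: B = B₁ + B₂ = 1.68×10⁻⁶ T.

B ≈ 1.68 μT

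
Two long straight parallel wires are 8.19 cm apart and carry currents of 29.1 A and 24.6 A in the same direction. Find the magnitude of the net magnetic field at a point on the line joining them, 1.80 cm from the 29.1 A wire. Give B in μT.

B ≈ 246 μT

Each long wire gives B = μ₀I/(2πd). Distances are d₁ = 0.018 m and d₂ = 0.0639 m.
B₁ = 3.23×10⁻⁴ T, B₂ = 7.70×10⁻⁵ T.
Between parallel currents the two contributions point in opposite directions, so they subtract. B = |B₁ − B₂| = |3.23×10⁻⁴ − 7.70×10⁻⁵| = 2.46×10⁻⁴ T.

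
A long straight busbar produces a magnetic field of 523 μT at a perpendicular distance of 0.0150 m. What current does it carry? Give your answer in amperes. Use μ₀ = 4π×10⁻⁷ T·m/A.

I ≈ 39.2 A

For a long straight wire B = μ₀I/(2πd), so I = 2πdB/μ₀.
I = 2π × 0.015 × 5.23×10⁻⁴ / (4π×10⁻⁷) = 39.2 A.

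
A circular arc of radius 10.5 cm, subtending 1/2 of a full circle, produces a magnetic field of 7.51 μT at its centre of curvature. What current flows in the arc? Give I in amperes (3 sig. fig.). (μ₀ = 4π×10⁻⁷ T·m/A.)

For a circular arc, B = μ₀Iφ/(4πR) with φ in radians; here φ = 3.142 rad.
So I = 4πRB/(μ₀φ) = 4π × 0.105 × 7.51×10⁻⁶ / (4π×10⁻⁷ × 3.142) = 2.51 A.

I ≈ 2.51 A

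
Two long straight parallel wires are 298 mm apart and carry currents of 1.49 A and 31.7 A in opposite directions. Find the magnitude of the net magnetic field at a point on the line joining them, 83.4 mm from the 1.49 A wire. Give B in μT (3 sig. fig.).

B ≈ 33.1 μT

Each long wire gives B = μ₀I/(2πd). Distances are d₁ = 0.0834 m and d₂ = 0.2146 m.
B₁ = 3.57×10⁻⁶ T, B₂ = 2.95×10⁻⁵ T.
Between antiparallel currents both contributions point the same way, so they add. B = B₁ + B₂ = 3.57×10⁻⁶ + 2.95×10⁻⁵ = 3.31×10⁻⁵ T.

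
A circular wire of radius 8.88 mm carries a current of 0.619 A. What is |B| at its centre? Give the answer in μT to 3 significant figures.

B ≈ 43.8 μT

At the centre of a circular loop the Biot–Savart law gives B = μ₀I/(2R).
B = (4π×10⁻⁷ × 0.619) / (2 × 0.00888) = 4.38×10⁻⁵ T.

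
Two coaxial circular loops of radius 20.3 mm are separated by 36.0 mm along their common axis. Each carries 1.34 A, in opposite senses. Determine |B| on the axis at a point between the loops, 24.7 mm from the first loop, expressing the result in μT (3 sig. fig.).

B ≈ 17.0 μT

Each loop contributes B = μ₀IR²/[2(R²+z²)^(3/2)] on the axis, with z measured from that loop.
Loop 1 (z = 0.0247 m): B₁ = 1.06×10⁻⁵ T. Loop 2 (z = 0.0113 m): B₂ = 2.77×10⁻⁵ T.
The fields oppose: B = |B₁ − B₂| = 1.70×10⁻⁵ T.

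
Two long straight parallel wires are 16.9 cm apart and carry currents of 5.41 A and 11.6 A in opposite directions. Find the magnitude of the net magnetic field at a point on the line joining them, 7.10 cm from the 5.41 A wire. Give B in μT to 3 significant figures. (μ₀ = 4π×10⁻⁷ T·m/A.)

B ≈ 38.9 μT

Each long wire gives B = μ₀I/(2πd). Distances are d₁ = 0.071 m and d₂ = 0.098 m.
B₁ = 1.52×10⁻⁵ T, B₂ = 2.37×10⁻⁵ T.
Between antiparallel currents both contributions point the same way, so they add. B = B₁ + B₂ = 1.52×10⁻⁵ + 2.37×10⁻⁵ = 3.89×10⁻⁵ T.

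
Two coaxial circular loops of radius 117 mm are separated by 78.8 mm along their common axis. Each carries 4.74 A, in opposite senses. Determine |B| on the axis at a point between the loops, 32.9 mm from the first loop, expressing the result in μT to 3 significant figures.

B ≈ 2.17 μT

Each loop contributes B = μ₀IR²/[2(R²+z²)^(3/2)] on the axis, with z measured from that loop.
Loop 1 (z = 0.0329 m): B₁ = 2.27×10⁻⁵ T. Loop 2 (z = 0.0459 m): B₂ = 2.05×10⁻⁵ T.
The fields oppose: B = |B₁ − B₂| = 2.17×10⁻⁶ T.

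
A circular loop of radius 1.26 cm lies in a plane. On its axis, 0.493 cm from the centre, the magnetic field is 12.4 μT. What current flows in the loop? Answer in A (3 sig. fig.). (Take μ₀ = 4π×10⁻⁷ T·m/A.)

On the axis of a loop, B = μ₀IR²/[2(R²+z²)^(3/2)], so I = 2B(R²+z²)^(3/2)/(μ₀R²).
R² + z² = 0.0001588 + 2.430×10⁻⁵ = 0.0001831 m²; raised to 3/2 gives 2.48×10⁻⁶ m³.
I = 2 × 1.24×10⁻⁵ × 2.48×10⁻⁶ / (1.26×10⁻⁶ × 0.0001588) = 0.308 A.

I ≈ 0.308 A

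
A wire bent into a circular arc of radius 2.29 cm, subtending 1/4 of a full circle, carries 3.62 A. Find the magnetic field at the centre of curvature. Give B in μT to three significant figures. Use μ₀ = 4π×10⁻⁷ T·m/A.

B ≈ 24.8 μT

The Biot–Savart field of a circular arc at its centre is B = μ₀Iφ/(4πR), with φ = 1.571 rad.
B = (4π×10⁻⁷ × 3.62 × 1.571) / (4π × 0.0229) = 2.48×10⁻⁵ T.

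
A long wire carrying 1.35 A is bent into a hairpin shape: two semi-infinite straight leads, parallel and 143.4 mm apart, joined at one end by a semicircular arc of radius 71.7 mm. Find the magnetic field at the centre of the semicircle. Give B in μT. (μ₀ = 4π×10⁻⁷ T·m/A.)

B ≈ 9.68 μT

The semicircular arc contributes B_arc = μ₀I·π/(4πR) = μ₀I/(4R) = 5.92×10⁻⁶ T.
Each semi-infinite lead is at perpendicular distance R = 0.0717 m from the centre, with the perpendicular foot at its near end, so it contributes μ₀I/(4πR); both point the same way, together 3.77×10⁻⁶ T.
Arc and leads all point the same direction: B = 5.92×10⁻⁶ + 3.77×10⁻⁶ = 9.68×10⁻⁶ T.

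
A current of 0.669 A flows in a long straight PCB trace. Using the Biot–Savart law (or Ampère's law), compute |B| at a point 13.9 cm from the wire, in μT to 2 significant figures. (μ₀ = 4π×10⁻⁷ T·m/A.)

For an infinitely long straight wire, B = μ₀I/(2πd).
B = (4π×10⁻⁷ × 0.669) / (2π × 0.139) = 9.63×10⁻⁷ T.

B ≈ 0.96 μT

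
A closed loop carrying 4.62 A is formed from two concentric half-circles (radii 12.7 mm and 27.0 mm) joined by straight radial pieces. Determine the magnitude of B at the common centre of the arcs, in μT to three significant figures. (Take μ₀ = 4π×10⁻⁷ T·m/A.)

B ≈ 60.5 μT

The radial connectors point toward the centre, so dl × r̂ = 0 and they contribute nothing.
Each semicircle gives μ₀I/(4R): inner arc 1.14×10⁻⁴ T, outer arc 5.38×10⁻⁵ T.
The two arcs carry current in opposite angular senses, so their fields oppose: B = |1.14×10⁻⁴ − 5.38×10⁻⁵| = 6.05×10⁻⁵ T.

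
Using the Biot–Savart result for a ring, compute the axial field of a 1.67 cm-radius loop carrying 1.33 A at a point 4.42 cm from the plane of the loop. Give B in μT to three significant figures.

On the axis of a circular loop, B = μ₀IR² / [2(R²+z²)^(3/2)].
R² + z² = (0.0167)² + (0.0442)² = 0.002233 m², and (R²+z²)^(3/2) = 1.05×10⁻⁴ m³.
B = (4π×10⁻⁷ × 1.33 × 0.0002789) / (2 × 1.05×10⁻⁴) = 2.21×10⁻⁶ T.

B ≈ 2.21 μT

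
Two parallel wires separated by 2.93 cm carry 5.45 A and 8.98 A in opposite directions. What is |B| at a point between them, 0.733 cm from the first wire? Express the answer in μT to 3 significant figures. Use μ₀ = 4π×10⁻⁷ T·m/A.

B ≈ 230 μT

Each long wire gives B = μ₀I/(2πd). Distances are d₁ = 0.00733 m and d₂ = 0.02197 m.
B₁ = 1.49×10⁻⁴ T, B₂ = 8.17×10⁻⁵ T.
Between antiparallel currents both contributions point the same way, so they add. B = B₁ + B₂ = 1.49×10⁻⁴ + 8.17×10⁻⁵ = 2.30×10⁻⁴ T.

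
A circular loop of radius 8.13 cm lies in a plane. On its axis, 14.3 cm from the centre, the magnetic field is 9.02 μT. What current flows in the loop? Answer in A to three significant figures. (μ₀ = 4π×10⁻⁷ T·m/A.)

On the axis of a loop, B = μ₀IR²/[2(R²+z²)^(3/2)], so I = 2B(R²+z²)^(3/2)/(μ₀R²).
R² + z² = 0.00661 + 0.02045 = 0.02706 m²; raised to 3/2 gives 4.45×10⁻³ m³.
I = 2 × 9.02×10⁻⁶ × 4.45×10⁻³ / (1.26×10⁻⁶ × 0.00661) = 9.67 A.

I ≈ 9.67 A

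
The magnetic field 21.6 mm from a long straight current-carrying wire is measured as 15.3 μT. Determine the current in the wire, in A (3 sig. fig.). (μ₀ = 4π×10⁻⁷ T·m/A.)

For a long straight wire B = μ₀I/(2πd), so I = 2πdB/μ₀.
I = 2π × 0.0216 × 1.53×10⁻⁵ / (4π×10⁻⁷) = 1.65 A.

I ≈ 1.65 A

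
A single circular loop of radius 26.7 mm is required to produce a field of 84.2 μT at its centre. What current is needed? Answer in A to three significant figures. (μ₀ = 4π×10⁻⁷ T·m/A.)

At the centre of a circular loop B = μ₀I/(2R), so I = 2RB/μ₀.
With R = 0.0267 m, I = 2 × 0.0267 × 8.42×10⁻⁵ / (4π×10⁻⁷) = 3.58 A.

I ≈ 3.58 A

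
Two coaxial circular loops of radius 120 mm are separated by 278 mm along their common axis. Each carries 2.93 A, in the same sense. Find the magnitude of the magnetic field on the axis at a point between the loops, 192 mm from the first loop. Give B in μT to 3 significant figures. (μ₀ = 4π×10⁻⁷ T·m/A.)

Each loop contributes B = μ₀IR²/[2(R²+z²)^(3/2)] on the axis, with z measured from that loop.
Loop 1 (z = 0.192 m): B₁ = 2.28×10⁻⁶ T. Loop 2 (z = 0.086 m): B₂ = 8.24×10⁻⁶ T.
The fields add: B = B₁ + B₂ = 1.05×10⁻⁵ T.

B ≈ 10.5 μT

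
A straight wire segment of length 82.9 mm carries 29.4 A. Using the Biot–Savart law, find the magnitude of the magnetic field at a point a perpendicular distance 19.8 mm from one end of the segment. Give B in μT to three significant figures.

B ≈ 144 μT

For a finite straight segment, B = (μ₀I/4πd)(sinθ₁ + sinθ₂), where θ₁, θ₂ are the angles from the perpendicular to each end.
The perpendicular foot is at one end, so the two end-offsets along the wire are 0 and L = 0.0829 m.
sinθ₁ = 0/√(0²+0.0198²) = 0.0000; sinθ₂ = 0.0829/√(0.0829²+0.0198²) = 0.9726.
B = (4π×10⁻⁷ × 29.4) / (4π × 0.0198) × (0.0000 + 0.9726) = 1.44×10⁻⁴ T.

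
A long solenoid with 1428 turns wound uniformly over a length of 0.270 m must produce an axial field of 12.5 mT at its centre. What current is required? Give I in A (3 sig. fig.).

Inside a long solenoid B = μ₀nI with n = 5289 m⁻¹, so I = B/(μ₀n).
I = 1.25×10⁻² / (4π×10⁻⁷ × 5289) = 1.88 A.

I ≈ 1.88 A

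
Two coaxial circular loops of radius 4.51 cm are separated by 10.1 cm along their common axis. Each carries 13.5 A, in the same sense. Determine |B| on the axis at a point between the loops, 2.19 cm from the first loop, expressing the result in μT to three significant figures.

Each loop contributes B = μ₀IR²/[2(R²+z²)^(3/2)] on the axis, with z measured from that loop.
Loop 1 (z = 0.0219 m): B₁ = 1.37×10⁻⁴ T. Loop 2 (z = 0.0791 m): B₂ = 2.29×10⁻⁵ T.
The fields add: B = B₁ + B₂ = 1.60×10⁻⁴ T.

B ≈ 160 μT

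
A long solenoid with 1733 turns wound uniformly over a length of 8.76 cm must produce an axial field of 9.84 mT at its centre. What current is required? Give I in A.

I ≈ 0.396 A

Inside a long solenoid B = μ₀nI with n = 1.978×10⁴ m⁻¹, so I = B/(μ₀n).
I = 9.84×10⁻³ / (4π×10⁻⁷ × 1.978×10⁴) = 0.396 A.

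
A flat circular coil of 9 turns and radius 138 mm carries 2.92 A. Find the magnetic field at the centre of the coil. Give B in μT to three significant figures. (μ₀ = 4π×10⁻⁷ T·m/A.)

For an N-turn flat coil, B = Nμ₀I/(2R) with R = 0.138 m.
B = 9 × 1.33×10⁻⁵ T = 1.20×10⁻⁴ T.

B ≈ 120 μT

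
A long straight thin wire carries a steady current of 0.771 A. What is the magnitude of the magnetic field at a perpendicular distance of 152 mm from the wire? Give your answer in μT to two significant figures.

B ≈ 1.0 μT

For an infinitely long straight wire, B = μ₀I/(2πd).
B = (4π×10⁻⁷ × 0.771) / (2π × 0.152) = 1.01×10⁻⁶ T.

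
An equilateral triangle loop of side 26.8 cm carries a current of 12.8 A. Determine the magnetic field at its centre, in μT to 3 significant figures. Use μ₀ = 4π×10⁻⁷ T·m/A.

B ≈ 86.0 μT

Each side is a finite straight segment at perpendicular distance d = a/(2 tan(π/3)) = 0.07736 m from the centre, with end-angles ±π/3.
One side contributes B₁ = (μ₀I/4πd)·2 sin(π/3) = 2.87×10⁻⁵ T.
All 3 sides add in the same direction: B = 3 × 2.87×10⁻⁵ = 8.60×10⁻⁵ T.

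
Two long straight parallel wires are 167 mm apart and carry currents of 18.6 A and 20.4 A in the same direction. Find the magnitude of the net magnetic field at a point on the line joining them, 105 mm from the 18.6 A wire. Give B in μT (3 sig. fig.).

Each long wire gives B = μ₀I/(2πd). Distances are d₁ = 0.105 m and d₂ = 0.062 m.
B₁ = 3.54×10⁻⁵ T, B₂ = 6.58×10⁻⁵ T.
Between parallel currents the two contributions point in opposite directions, so they subtract. B = |B₁ − B₂| = |3.54×10⁻⁵ − 6.58×10⁻⁵| = 3.04×10⁻⁵ T.

B ≈ 30.4 μT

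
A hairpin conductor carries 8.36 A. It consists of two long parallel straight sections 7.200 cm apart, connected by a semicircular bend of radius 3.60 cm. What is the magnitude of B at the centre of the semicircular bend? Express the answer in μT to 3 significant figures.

The semicircular arc contributes B_arc = μ₀I·π/(4πR) = μ₀I/(4R) = 7.30×10⁻⁵ T.
Each semi-infinite lead is at perpendicular distance R = 0.036 m from the centre, with the perpendicular foot at its near end, so it contributes μ₀I/(4πR); both point the same way, together 4.64×10⁻⁵ T.
Arc and leads all point the same direction: B = 7.30×10⁻⁵ + 4.64×10⁻⁵ = 1.19×10⁻⁴ T.

B ≈ 119 μT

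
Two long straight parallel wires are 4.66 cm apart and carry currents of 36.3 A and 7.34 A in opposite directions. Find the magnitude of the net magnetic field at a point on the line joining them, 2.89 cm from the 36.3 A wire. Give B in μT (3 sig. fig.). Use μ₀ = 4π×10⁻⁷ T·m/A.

B ≈ 334 μT

Each long wire gives B = μ₀I/(2πd). Distances are d₁ = 0.0289 m and d₂ = 0.0177 m.
B₁ = 2.51×10⁻⁴ T, B₂ = 8.29×10⁻⁵ T.
Between antiparallel currents both contributions point the same way, so they add. B = B₁ + B₂ = 2.51×10⁻⁴ + 8.29×10⁻⁵ = 3.34×10⁻⁴ T.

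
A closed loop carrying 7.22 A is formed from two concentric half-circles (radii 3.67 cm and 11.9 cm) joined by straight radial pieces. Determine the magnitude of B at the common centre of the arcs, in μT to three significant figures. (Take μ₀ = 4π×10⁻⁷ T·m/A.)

B ≈ 42.7 μT

The radial connectors point toward the centre, so dl × r̂ = 0 and they contribute nothing.
Each semicircle gives μ₀I/(4R): inner arc 6.18×10⁻⁵ T, outer arc 1.91×10⁻⁵ T.
The two arcs carry current in opposite angular senses, so their fields oppose: B = |6.18×10⁻⁵ − 1.91×10⁻⁵| = 4.27×10⁻⁵ T.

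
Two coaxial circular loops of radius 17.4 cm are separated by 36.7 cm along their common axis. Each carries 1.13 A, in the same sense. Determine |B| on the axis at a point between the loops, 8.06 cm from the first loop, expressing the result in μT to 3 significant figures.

Each loop contributes B = μ₀IR²/[2(R²+z²)^(3/2)] on the axis, with z measured from that loop.
Loop 1 (z = 0.0806 m): B₁ = 3.05×10⁻⁶ T. Loop 2 (z = 0.2864 m): B₂ = 5.71×10⁻⁷ T.
The fields add: B = B₁ + B₂ = 3.62×10⁻⁶ T.

B ≈ 3.62 μT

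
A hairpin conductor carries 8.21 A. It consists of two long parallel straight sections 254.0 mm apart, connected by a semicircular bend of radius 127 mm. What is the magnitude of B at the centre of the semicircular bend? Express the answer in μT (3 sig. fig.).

The semicircular arc contributes B_arc = μ₀I·π/(4πR) = μ₀I/(4R) = 2.03×10⁻⁵ T.
Each semi-infinite lead is at perpendicular distance R = 0.127 m from the centre, with the perpendicular foot at its near end, so it contributes μ₀I/(4πR); both point the same way, together 1.29×10⁻⁵ T.
Arc and leads all point the same direction: B = 2.03×10⁻⁵ + 1.29×10⁻⁵ = 3.32×10⁻⁵ T.

B ≈ 33.2 μT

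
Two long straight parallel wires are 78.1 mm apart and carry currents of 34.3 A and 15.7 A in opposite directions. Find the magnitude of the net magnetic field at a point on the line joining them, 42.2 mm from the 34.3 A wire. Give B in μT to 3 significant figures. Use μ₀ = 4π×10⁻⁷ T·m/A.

B ≈ 250 μT

Each long wire gives B = μ₀I/(2πd). Distances are d₁ = 0.0422 m and d₂ = 0.0359 m.
B₁ = 1.63×10⁻⁴ T, B₂ = 8.75×10⁻⁵ T.
Between antiparallel currents both contributions point the same way, so they add. B = B₁ + B₂ = 1.63×10⁻⁴ + 8.75×10⁻⁵ = 2.50×10⁻⁴ T.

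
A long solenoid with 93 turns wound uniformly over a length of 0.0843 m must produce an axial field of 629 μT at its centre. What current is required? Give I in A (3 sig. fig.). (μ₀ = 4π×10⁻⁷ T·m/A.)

Inside a long solenoid B = μ₀nI with n = 1103 m⁻¹, so I = B/(μ₀n).
I = 6.29×10⁻⁴ / (4π×10⁻⁷ × 1103) = 0.454 A.

I ≈ 0.454 A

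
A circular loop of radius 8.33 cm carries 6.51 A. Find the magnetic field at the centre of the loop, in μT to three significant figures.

B ≈ 49.1 μT

At the centre of a circular loop the Biot–Savart law gives B = μ₀I/(2R).
B = (4π×10⁻⁷ × 6.51) / (2 × 0.0833) = 4.91×10⁻⁵ T.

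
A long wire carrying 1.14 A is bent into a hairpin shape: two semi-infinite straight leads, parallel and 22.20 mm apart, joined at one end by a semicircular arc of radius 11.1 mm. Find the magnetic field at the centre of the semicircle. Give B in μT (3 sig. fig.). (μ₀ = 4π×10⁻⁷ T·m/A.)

B ≈ 52.8 μT

The semicircular arc contributes B_arc = μ₀I·π/(4πR) = μ₀I/(4R) = 3.23×10⁻⁵ T.
Each semi-infinite lead is at perpendicular distance R = 0.0111 m from the centre, with the perpendicular foot at its near end, so it contributes μ₀I/(4πR); both point the same way, together 2.05×10⁻⁵ T.
Arc and leads all point the same direction: B = 3.23×10⁻⁵ + 2.05×10⁻⁵ = 5.28×10⁻⁵ T.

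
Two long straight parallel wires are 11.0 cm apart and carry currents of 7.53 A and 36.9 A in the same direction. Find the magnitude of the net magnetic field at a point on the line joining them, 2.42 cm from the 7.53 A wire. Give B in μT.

Each long wire gives B = μ₀I/(2πd). Distances are d₁ = 0.0242 m and d₂ = 0.0858 m.
B₁ = 6.22×10⁻⁵ T, B₂ = 8.60×10⁻⁵ T.
Between parallel currents the two contributions point in opposite directions, so they subtract. B = |B₁ − B₂| = |6.22×10⁻⁵ − 8.60×10⁻⁵| = 2.38×10⁻⁵ T.

B ≈ 23.8 μT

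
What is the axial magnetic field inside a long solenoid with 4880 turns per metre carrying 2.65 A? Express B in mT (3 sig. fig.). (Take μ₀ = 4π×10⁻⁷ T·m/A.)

B ≈ 16.3 mT

Inside a long solenoid, B = μ₀nI with n = 4880 turns/m.
B = 4π×10⁻⁷ × 4880 × 2.65 = 1.63×10⁻² T.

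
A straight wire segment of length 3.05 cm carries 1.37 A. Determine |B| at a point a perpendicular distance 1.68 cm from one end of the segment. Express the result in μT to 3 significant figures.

For a finite straight segment, B = (μ₀I/4πd)(sinθ₁ + sinθ₂), where θ₁, θ₂ are the angles from the perpendicular to each end.
The perpendicular foot is at one end, so the two end-offsets along the wire are 0 and L = 0.0305 m.
sinθ₁ = 0/√(0²+0.0168²) = 0.0000; sinθ₂ = 0.0305/√(0.0305²+0.0168²) = 0.8759.
B = (4π×10⁻⁷ × 1.37) / (4π × 0.0168) × (0.0000 + 0.8759) = 7.14×10⁻⁶ T.

B ≈ 7.14 μT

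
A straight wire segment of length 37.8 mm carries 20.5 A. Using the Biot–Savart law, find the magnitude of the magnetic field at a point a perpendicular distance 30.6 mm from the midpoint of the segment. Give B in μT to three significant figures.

For a finite straight segment, B = (μ₀I/4πd)(sinθ₁ + sinθ₂), where θ₁, θ₂ are the angles from the perpendicular to each end.
The perpendicular from the point meets the wire at its midpoint, so each end is L/2 = 0.0189 m away along the wire.
sinθ₁ = 0.0189/√(0.0189²+0.0306²) = 0.5255; sinθ₂ = 0.0189/√(0.0189²+0.0306²) = 0.5255.
B = (4π×10⁻⁷ × 20.5) / (4π × 0.0306) × (0.5255 + 0.5255) = 7.04×10⁻⁵ T.

B ≈ 70.4 μT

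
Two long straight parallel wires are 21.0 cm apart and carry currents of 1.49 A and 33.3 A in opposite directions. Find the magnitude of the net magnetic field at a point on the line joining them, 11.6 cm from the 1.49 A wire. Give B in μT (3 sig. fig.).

Each long wire gives B = μ₀I/(2πd). Distances are d₁ = 0.116 m and d₂ = 0.094 m.
B₁ = 2.57×10⁻⁶ T, B₂ = 7.09×10⁻⁵ T.
Between antiparallel currents both contributions point the same way, so they add. B = B₁ + B₂ = 2.57×10⁻⁶ + 7.09×10⁻⁵ = 7.34×10⁻⁵ T.

B ≈ 73.4 μT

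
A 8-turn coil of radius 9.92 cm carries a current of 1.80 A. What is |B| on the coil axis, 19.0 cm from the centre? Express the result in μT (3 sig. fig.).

For an N-turn flat coil, B = Nμ₀IR²/[2(R²+z²)^(3/2)] with R = 0.0992 m, z = 0.19 m.
B = 8 × 1.13×10⁻⁶ T = 9.04×10⁻⁶ T.

B ≈ 9.04 μT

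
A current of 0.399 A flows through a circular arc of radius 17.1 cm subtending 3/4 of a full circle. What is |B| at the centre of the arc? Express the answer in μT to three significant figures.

The Biot–Savart field of a circular arc at its centre is B = μ₀Iφ/(4πR), with φ = 4.712 rad.
B = (4π×10⁻⁷ × 0.399 × 4.712) / (4π × 0.171) = 1.10×10⁻⁶ T.

B ≈ 1.10 μT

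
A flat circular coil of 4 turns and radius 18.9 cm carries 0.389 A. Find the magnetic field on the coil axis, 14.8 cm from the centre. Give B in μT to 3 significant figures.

For an N-turn flat coil, B = Nμ₀IR²/[2(R²+z²)^(3/2)] with R = 0.189 m, z = 0.148 m.
B = 4 × 6.31×10⁻⁷ T = 2.52×10⁻⁶ T.

B ≈ 2.52 μT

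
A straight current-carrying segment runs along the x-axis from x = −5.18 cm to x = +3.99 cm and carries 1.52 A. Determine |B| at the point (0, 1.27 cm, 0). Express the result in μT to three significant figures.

For a finite straight segment, B = (μ₀I/4πd)(sinθ₁ + sinθ₂), where θ₁, θ₂ are the angles from the perpendicular to each end.
The perpendicular distance is d = 0.0127 m; the end-offsets along the wire are a = 0.0518 m and b = 0.0399 m.
sinθ₁ = 0.0518/√(0.0518²+0.0127²) = 0.9712; sinθ₂ = 0.0399/√(0.0399²+0.0127²) = 0.9529.
B = (4π×10⁻⁷ × 1.52) / (4π × 0.0127) × (0.9712 + 0.9529) = 2.30×10⁻⁵ T.

B ≈ 23.0 μT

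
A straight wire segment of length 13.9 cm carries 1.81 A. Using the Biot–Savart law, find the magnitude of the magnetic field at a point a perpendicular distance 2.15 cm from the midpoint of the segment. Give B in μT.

B ≈ 16.1 μT

For a finite straight segment, B = (μ₀I/4πd)(sinθ₁ + sinθ₂), where θ₁, θ₂ are the angles from the perpendicular to each end.
The perpendicular from the point meets the wire at its midpoint, so each end is L/2 = 0.0695 m away along the wire.
sinθ₁ = 0.0695/√(0.0695²+0.0215²) = 0.9553; sinθ₂ = 0.0695/√(0.0695²+0.0215²) = 0.9553.
B = (4π×10⁻⁷ × 1.81) / (4π × 0.0215) × (0.9553 + 0.9553) = 1.61×10⁻⁵ T.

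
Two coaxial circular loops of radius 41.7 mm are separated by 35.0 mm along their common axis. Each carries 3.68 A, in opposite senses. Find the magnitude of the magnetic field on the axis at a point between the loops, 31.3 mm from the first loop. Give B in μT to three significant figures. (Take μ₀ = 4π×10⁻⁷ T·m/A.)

Each loop contributes B = μ₀IR²/[2(R²+z²)^(3/2)] on the axis, with z measured from that loop.
Loop 1 (z = 0.0313 m): B₁ = 2.84×10⁻⁵ T. Loop 2 (z = 0.0037 m): B₂ = 5.48×10⁻⁵ T.
The fields oppose: B = |B₁ − B₂| = 2.64×10⁻⁵ T.

B ≈ 26.4 μT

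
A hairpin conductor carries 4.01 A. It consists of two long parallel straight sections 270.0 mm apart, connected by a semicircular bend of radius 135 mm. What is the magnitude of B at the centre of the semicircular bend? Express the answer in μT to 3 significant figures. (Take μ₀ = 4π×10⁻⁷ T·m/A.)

The semicircular arc contributes B_arc = μ₀I·π/(4πR) = μ₀I/(4R) = 9.33×10⁻⁶ T.
Each semi-infinite lead is at perpendicular distance R = 0.135 m from the centre, with the perpendicular foot at its near end, so it contributes μ₀I/(4πR); both point the same way, together 5.94×10⁻⁶ T.
Arc and leads all point the same direction: B = 9.33×10⁻⁶ + 5.94×10⁻⁶ = 1.53×10⁻⁵ T.

B ≈ 15.3 μT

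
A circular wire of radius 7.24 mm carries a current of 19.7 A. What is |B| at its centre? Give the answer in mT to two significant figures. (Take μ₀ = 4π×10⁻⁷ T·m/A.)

B ≈ 1.7 mT

At the centre of a circular loop the Biot–Savart law gives B = μ₀I/(2R).
B = (4π×10⁻⁷ × 19.7) / (2 × 0.00724) = 1.71×10⁻³ T.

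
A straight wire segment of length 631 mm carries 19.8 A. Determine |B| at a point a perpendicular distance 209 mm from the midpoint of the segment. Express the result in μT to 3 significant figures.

For a finite straight segment, B = (μ₀I/4πd)(sinθ₁ + sinθ₂), where θ₁, θ₂ are the angles from the perpendicular to each end.
The perpendicular from the point meets the wire at its midpoint, so each end is L/2 = 0.3155 m away along the wire.
sinθ₁ = 0.3155/√(0.3155²+0.209²) = 0.8337; sinθ₂ = 0.3155/√(0.3155²+0.209²) = 0.8337.
B = (4π×10⁻⁷ × 19.8) / (4π × 0.209) × (0.8337 + 0.8337) = 1.58×10⁻⁵ T.

B ≈ 15.8 μT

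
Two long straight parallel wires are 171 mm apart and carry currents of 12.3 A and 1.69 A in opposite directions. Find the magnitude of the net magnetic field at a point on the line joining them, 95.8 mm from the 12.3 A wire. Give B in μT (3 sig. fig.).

Each long wire gives B = μ₀I/(2πd). Distances are d₁ = 0.0958 m and d₂ = 0.0752 m.
B₁ = 2.57×10⁻⁵ T, B₂ = 4.49×10⁻⁶ T.
Between antiparallel currents both contributions point the same way, so they add. B = B₁ + B₂ = 2.57×10⁻⁵ + 4.49×10⁻⁶ = 3.02×10⁻⁵ T.

B ≈ 30.2 μT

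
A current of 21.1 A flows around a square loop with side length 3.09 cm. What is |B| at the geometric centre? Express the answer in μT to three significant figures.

B ≈ 773 μT

Each side is a finite straight segment at perpendicular distance d = a/(2 tan(π/4)) = 0.01545 m from the centre, with end-angles ±π/4.
One side contributes B₁ = (μ₀I/4πd)·2 sin(π/4) = 1.93×10⁻⁴ T.
All 4 sides add in the same direction: B = 4 × 1.93×10⁻⁴ = 7.73×10⁻⁴ T.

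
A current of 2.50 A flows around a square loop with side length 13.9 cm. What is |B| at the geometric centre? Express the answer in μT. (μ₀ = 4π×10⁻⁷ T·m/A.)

B ≈ 20.3 μT

Each side is a finite straight segment at perpendicular distance d = a/(2 tan(π/4)) = 0.0695 m from the centre, with end-angles ±π/4.
One side contributes B₁ = (μ₀I/4πd)·2 sin(π/4) = 5.09×10⁻⁶ T.
All 4 sides add in the same direction: B = 4 × 5.09×10⁻⁶ = 2.03×10⁻⁵ T.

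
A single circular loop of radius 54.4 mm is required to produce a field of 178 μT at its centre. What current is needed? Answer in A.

At the centre of a circular loop B = μ₀I/(2R), so I = 2RB/μ₀.
With R = 0.0544 m, I = 2 × 0.0544 × 1.78×10⁻⁴ / (4π×10⁻⁷) = 15.4 A.

I ≈ 15.4 A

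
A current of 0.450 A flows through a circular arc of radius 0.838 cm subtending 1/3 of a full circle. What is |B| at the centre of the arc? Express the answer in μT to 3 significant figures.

B ≈ 11.2 μT

The Biot–Savart field of a circular arc at its centre is B = μ₀Iφ/(4πR), with φ = 2.094 rad.
B = (4π×10⁻⁷ × 0.450 × 2.094) / (4π × 0.00838) = 1.12×10⁻⁵ T.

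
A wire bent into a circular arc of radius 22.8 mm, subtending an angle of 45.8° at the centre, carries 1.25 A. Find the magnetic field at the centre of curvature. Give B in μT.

The Biot–Savart field of a circular arc at its centre is B = μ₀Iφ/(4πR), with φ = 0.7994 rad.
B = (4π×10⁻⁷ × 1.25 × 0.7994) / (4π × 0.0228) = 4.38×10⁻⁶ T.

B ≈ 4.38 μT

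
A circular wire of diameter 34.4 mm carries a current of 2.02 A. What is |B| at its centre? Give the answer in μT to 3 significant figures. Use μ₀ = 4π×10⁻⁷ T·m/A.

B ≈ 73.8 μT

At the centre of a circular loop the Biot–Savart law gives B = μ₀I/(2R) (so R = 0.0172 m).
B = (4π×10⁻⁷ × 2.02) / (2 × 0.0172) = 7.38×10⁻⁵ T.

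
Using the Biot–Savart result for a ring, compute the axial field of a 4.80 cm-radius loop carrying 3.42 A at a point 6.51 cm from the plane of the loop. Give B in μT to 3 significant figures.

On the axis of a circular loop, B = μ₀IR² / [2(R²+z²)^(3/2)].
R² + z² = (0.048)² + (0.0651)² = 0.006542 m², and (R²+z²)^(3/2) = 5.29×10⁻⁴ m³.
B = (4π×10⁻⁷ × 3.42 × 0.002304) / (2 × 5.29×10⁻⁴) = 9.36×10⁻⁶ T.

B ≈ 9.36 μT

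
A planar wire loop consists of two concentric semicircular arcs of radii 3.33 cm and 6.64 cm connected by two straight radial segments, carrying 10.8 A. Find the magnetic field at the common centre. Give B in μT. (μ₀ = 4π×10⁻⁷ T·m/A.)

B ≈ 50.8 μT

The radial connectors point toward the centre, so dl × r̂ = 0 and they contribute nothing.
Each semicircle gives μ₀I/(4R): inner arc 1.02×10⁻⁴ T, outer arc 5.11×10⁻⁵ T.
The two arcs carry current in opposite angular senses, so their fields oppose: B = |1.02×10⁻⁴ − 5.11×10⁻⁵| = 5.08×10⁻⁵ T.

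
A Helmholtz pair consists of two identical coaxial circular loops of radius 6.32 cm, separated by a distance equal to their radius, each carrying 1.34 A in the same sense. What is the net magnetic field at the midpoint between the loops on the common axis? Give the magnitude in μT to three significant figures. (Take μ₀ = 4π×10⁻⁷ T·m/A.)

B ≈ 19.1 μT

Each loop contributes B = μ₀IR²/[2(R²+z²)^(3/2)] on the axis, with z measured from that loop.
Loop 1 (z = 0.0316 m): B₁ = 9.53×10⁻⁶ T. Loop 2 (z = 0.0316 m): B₂ = 9.53×10⁻⁶ T.
The fields add: B = B₁ + B₂ = 1.91×10⁻⁵ T.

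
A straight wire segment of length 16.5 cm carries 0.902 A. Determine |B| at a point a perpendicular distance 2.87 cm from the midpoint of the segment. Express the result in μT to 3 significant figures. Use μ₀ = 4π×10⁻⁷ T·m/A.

B ≈ 5.94 μT

For a finite straight segment, B = (μ₀I/4πd)(sinθ₁ + sinθ₂), where θ₁, θ₂ are the angles from the perpendicular to each end.
The perpendicular from the point meets the wire at its midpoint, so each end is L/2 = 0.0825 m away along the wire.
sinθ₁ = 0.0825/√(0.0825²+0.0287²) = 0.9445; sinθ₂ = 0.0825/√(0.0825²+0.0287²) = 0.9445.
B = (4π×10⁻⁷ × 0.902) / (4π × 0.0287) × (0.9445 + 0.9445) = 5.94×10⁻⁶ T.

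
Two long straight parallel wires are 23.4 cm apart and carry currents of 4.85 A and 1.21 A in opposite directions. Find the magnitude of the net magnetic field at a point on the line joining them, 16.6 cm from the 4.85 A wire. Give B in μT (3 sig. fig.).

B ≈ 9.40 μT

Each long wire gives B = μ₀I/(2πd). Distances are d₁ = 0.166 m and d₂ = 0.068 m.
B₁ = 5.84×10⁻⁶ T, B₂ = 3.56×10⁻⁶ T.
Between antiparallel currents both contributions point the same way, so they add. B = B₁ + B₂ = 5.84×10⁻⁶ + 3.56×10⁻⁶ = 9.40×10⁻⁶ T.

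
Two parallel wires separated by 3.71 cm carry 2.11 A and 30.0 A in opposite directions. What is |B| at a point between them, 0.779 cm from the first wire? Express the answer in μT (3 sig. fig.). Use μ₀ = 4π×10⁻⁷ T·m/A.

Each long wire gives B = μ₀I/(2πd). Distances are d₁ = 0.00779 m and d₂ = 0.02931 m.
B₁ = 5.42×10⁻⁵ T, B₂ = 2.05×10⁻⁴ T.
Between antiparallel currents both contributions point the same way, so they add. B = B₁ + B₂ = 5.42×10⁻⁵ + 2.05×10⁻⁴ = 2.59×10⁻⁴ T.

B ≈ 259 μT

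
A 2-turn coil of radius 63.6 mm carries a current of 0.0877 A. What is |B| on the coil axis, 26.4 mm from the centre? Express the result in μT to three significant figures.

For an N-turn flat coil, B = Nμ₀IR²/[2(R²+z²)^(3/2)] with R = 0.0636 m, z = 0.0264 m.
B = 2 × 6.83×10⁻⁷ T = 1.37×10⁻⁶ T.

B ≈ 1.37 μT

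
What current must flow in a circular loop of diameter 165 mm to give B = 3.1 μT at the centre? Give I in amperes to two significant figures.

At the centre of a circular loop B = μ₀I/(2R), so I = 2RB/μ₀.
With R = 0.0825 m, I = 2 × 0.0825 × 3.10×10⁻⁶ / (4π×10⁻⁷) = 0.407 A.

I ≈ 0.41 A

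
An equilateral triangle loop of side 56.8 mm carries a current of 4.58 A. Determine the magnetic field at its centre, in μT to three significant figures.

Each side is a finite straight segment at perpendicular distance d = a/(2 tan(π/3)) = 0.0164 m from the centre, with end-angles ±π/3.
One side contributes B₁ = (μ₀I/4πd)·2 sin(π/3) = 4.84×10⁻⁵ T.
All 3 sides add in the same direction: B = 3 × 4.84×10⁻⁵ = 1.45×10⁻⁴ T.

B ≈ 145 μT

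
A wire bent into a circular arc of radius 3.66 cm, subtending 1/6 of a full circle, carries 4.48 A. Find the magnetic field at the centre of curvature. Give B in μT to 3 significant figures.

The Biot–Savart field of a circular arc at its centre is B = μ₀Iφ/(4πR), with φ = 1.047 rad.
B = (4π×10⁻⁷ × 4.48 × 1.047) / (4π × 0.0366) = 1.28×10⁻⁵ T.

B ≈ 12.8 μT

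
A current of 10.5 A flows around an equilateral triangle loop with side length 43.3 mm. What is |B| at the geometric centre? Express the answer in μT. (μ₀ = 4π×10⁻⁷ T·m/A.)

B ≈ 436 μT

Each side is a finite straight segment at perpendicular distance d = a/(2 tan(π/3)) = 0.0125 m from the centre, with end-angles ±π/3.
One side contributes B₁ = (μ₀I/4πd)·2 sin(π/3) = 1.45×10⁻⁴ T.
All 3 sides add in the same direction: B = 3 × 1.45×10⁻⁴ = 4.36×10⁻⁴ T.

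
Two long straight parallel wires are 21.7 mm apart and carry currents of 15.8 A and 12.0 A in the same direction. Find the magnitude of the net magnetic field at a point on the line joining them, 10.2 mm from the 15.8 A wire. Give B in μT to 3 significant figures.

B ≈ 101 μT

Each long wire gives B = μ₀I/(2πd). Distances are d₁ = 0.0102 m and d₂ = 0.0115 m.
B₁ = 3.10×10⁻⁴ T, B₂ = 2.09×10⁻⁴ T.
Between parallel currents the two contributions point in opposite directions, so they subtract. B = |B₁ − B₂| = |3.10×10⁻⁴ − 2.09×10⁻⁴| = 1.01×10⁻⁴ T.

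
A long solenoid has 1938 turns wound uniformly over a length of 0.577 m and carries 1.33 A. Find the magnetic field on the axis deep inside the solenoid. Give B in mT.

B ≈ 5.61 mT

Inside a long solenoid, B = μ₀nI with n = 3359 turns/m.
B = 4π×10⁻⁷ × 3359 × 1.33 = 5.61×10⁻³ T.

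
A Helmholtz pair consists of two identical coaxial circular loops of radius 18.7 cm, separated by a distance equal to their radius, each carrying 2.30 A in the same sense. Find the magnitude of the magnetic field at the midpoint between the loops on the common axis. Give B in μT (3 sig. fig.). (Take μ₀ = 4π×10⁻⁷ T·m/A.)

B ≈ 11.1 μT

Each loop contributes B = μ₀IR²/[2(R²+z²)^(3/2)] on the axis, with z measured from that loop.
Loop 1 (z = 0.0935 m): B₁ = 5.53×10⁻⁶ T. Loop 2 (z = 0.0935 m): B₂ = 5.53×10⁻⁶ T.
The fields add: B = B₁ + B₂ = 1.11×10⁻⁵ T.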